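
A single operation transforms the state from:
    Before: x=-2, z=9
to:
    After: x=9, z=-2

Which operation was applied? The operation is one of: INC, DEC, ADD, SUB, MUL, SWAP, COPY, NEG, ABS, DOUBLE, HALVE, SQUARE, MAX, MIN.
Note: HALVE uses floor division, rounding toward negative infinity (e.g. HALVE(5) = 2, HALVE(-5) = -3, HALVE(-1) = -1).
SWAP(x, z)

Analyzing the change:
Before: x=-2, z=9
After: x=9, z=-2
Variable x changed from -2 to 9
Variable z changed from 9 to -2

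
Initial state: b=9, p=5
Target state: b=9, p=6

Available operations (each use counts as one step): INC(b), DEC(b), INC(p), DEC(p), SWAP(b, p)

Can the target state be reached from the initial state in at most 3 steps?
Yes

Path (1 step): INC(p)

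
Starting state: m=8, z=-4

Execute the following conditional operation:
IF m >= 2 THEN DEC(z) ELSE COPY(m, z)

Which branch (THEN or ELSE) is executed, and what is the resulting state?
Branch: THEN, Final state: m=8, z=-5

Evaluating condition: m >= 2
m = 8
Condition is True, so THEN branch executes
After DEC(z): m=8, z=-5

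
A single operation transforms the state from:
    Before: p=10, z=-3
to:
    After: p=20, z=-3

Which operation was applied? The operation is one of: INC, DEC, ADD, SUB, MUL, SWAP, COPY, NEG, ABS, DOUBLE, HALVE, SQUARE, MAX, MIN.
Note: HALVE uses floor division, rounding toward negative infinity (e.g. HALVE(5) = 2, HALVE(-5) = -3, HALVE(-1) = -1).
DOUBLE(p)

Analyzing the change:
Before: p=10, z=-3
After: p=20, z=-3
Variable p changed from 10 to 20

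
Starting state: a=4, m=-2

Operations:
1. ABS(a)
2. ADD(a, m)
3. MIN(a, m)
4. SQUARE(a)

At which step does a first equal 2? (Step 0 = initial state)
Step 2

Tracing a:
Initial: a = 4
After step 1: a = 4
After step 2: a = 2 ← first occurrence
After step 3: a = -2
After step 4: a = 4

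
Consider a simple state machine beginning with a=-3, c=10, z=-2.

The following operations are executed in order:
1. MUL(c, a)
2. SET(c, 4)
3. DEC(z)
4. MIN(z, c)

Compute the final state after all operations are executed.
{a: -3, c: 4, z: -3}

Step-by-step execution:
Initial: a=-3, c=10, z=-2
After step 1 (MUL(c, a)): a=-3, c=-30, z=-2
After step 2 (SET(c, 4)): a=-3, c=4, z=-2
After step 3 (DEC(z)): a=-3, c=4, z=-3
After step 4 (MIN(z, c)): a=-3, c=4, z=-3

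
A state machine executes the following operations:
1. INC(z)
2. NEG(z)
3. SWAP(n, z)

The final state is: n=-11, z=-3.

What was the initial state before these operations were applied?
n=-3, z=10

Working backwards:
Final state: n=-11, z=-3
Before step 3 (SWAP(n, z)): n=-3, z=-11
Before step 2 (NEG(z)): n=-3, z=11
Before step 1 (INC(z)): n=-3, z=10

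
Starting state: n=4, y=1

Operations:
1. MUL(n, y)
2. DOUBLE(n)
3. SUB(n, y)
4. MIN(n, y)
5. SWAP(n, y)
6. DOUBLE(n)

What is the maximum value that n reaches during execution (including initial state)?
8

Values of n at each step:
Initial: n = 4
After step 1: n = 4
After step 2: n = 8 ← maximum
After step 3: n = 7
After step 4: n = 1
After step 5: n = 1
After step 6: n = 2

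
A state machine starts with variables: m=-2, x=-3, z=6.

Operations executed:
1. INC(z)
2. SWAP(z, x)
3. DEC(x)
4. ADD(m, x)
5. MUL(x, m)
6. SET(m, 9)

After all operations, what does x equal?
x = 24

Tracing execution:
Step 1: INC(z) → x = -3
Step 2: SWAP(z, x) → x = 7
Step 3: DEC(x) → x = 6
Step 4: ADD(m, x) → x = 6
Step 5: MUL(x, m) → x = 24
Step 6: SET(m, 9) → x = 24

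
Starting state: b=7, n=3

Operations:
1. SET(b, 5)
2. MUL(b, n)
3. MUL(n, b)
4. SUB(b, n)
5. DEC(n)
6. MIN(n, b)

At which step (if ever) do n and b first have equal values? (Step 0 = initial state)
Step 6

n and b first become equal after step 6.

Comparing values at each step:
Initial: n=3, b=7
After step 1: n=3, b=5
After step 2: n=3, b=15
After step 3: n=45, b=15
After step 4: n=45, b=-30
After step 5: n=44, b=-30
After step 6: n=-30, b=-30 ← equal!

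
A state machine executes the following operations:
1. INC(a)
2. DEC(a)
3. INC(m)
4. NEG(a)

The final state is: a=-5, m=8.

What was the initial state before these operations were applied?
a=5, m=7

Working backwards:
Final state: a=-5, m=8
Before step 4 (NEG(a)): a=5, m=8
Before step 3 (INC(m)): a=5, m=7
Before step 2 (DEC(a)): a=6, m=7
Before step 1 (INC(a)): a=5, m=7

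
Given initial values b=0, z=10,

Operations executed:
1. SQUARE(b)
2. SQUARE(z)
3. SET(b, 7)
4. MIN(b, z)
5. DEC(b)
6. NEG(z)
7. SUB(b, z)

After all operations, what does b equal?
b = 106

Tracing execution:
Step 1: SQUARE(b) → b = 0
Step 2: SQUARE(z) → b = 0
Step 3: SET(b, 7) → b = 7
Step 4: MIN(b, z) → b = 7
Step 5: DEC(b) → b = 6
Step 6: NEG(z) → b = 6
Step 7: SUB(b, z) → b = 106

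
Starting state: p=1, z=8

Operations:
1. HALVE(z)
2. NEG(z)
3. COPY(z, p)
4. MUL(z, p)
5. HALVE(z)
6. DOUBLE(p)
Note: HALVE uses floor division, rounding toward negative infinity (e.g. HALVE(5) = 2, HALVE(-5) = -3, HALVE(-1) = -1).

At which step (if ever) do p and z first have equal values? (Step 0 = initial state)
Step 3

p and z first become equal after step 3.

Comparing values at each step:
Initial: p=1, z=8
After step 1: p=1, z=4
After step 2: p=1, z=-4
After step 3: p=1, z=1 ← equal!
After step 4: p=1, z=1 ← equal!
After step 5: p=1, z=0
After step 6: p=2, z=0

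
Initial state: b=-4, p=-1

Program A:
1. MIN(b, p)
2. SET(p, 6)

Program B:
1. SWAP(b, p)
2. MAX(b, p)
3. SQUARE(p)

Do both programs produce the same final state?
No

Program A final state: b=-4, p=6
Program B final state: b=-1, p=16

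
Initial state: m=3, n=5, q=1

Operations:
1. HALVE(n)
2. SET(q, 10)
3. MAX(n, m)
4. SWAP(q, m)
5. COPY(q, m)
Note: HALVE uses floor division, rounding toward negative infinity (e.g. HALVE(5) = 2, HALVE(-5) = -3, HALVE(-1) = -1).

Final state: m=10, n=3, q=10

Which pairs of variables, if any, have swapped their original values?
None

Comparing initial and final values:
q: 1 → 10
m: 3 → 10
n: 5 → 3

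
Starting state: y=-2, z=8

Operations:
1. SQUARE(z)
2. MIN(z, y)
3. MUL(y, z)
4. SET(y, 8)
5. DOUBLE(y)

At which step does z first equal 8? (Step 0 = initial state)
Step 0

Tracing z:
Initial: z = 8 ← first occurrence
After step 1: z = 64
After step 2: z = -2
After step 3: z = -2
After step 4: z = -2
After step 5: z = -2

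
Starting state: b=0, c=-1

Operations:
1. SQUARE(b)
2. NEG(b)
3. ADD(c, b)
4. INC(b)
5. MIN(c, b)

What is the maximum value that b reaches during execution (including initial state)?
1

Values of b at each step:
Initial: b = 0
After step 1: b = 0
After step 2: b = 0
After step 3: b = 0
After step 4: b = 1 ← maximum
After step 5: b = 1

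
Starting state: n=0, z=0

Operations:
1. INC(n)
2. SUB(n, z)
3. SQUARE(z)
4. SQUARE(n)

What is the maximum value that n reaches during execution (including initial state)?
1

Values of n at each step:
Initial: n = 0
After step 1: n = 1 ← maximum
After step 2: n = 1
After step 3: n = 1
After step 4: n = 1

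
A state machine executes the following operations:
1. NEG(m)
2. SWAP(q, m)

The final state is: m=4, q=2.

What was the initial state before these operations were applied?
m=-2, q=4

Working backwards:
Final state: m=4, q=2
Before step 2 (SWAP(q, m)): m=2, q=4
Before step 1 (NEG(m)): m=-2, q=4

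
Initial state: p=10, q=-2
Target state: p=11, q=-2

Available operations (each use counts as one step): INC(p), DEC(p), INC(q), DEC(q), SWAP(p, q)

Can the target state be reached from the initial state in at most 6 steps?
Yes

Path (1 step): INC(p)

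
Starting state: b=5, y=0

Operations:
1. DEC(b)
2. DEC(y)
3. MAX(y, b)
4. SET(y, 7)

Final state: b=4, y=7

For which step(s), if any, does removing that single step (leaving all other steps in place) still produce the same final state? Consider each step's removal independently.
Step(s) 2, 3

Testing removal of each single step:
Without step 1: final = b=5, y=7 (different)
Without step 2: final = b=4, y=7 (same)
Without step 3: final = b=4, y=7 (same)
Without step 4: final = b=4, y=4 (different)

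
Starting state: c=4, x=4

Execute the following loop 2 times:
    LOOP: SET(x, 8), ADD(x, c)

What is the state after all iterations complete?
c=4, x=12

Iteration trace:
Start: c=4, x=4
After iteration 1: c=4, x=12
After iteration 2: c=4, x=12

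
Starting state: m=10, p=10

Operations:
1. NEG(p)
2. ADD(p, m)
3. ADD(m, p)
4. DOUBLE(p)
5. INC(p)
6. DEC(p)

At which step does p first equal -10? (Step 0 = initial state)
Step 1

Tracing p:
Initial: p = 10
After step 1: p = -10 ← first occurrence
After step 2: p = 0
After step 3: p = 0
After step 4: p = 0
After step 5: p = 1
After step 6: p = 0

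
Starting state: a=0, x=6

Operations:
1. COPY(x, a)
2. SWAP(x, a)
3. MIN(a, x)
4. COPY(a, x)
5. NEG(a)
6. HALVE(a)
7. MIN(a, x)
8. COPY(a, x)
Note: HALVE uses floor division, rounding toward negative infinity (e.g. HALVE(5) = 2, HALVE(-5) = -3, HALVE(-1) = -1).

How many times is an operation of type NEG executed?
1

Counting NEG operations:
Step 5: NEG(a) ← NEG
Total: 1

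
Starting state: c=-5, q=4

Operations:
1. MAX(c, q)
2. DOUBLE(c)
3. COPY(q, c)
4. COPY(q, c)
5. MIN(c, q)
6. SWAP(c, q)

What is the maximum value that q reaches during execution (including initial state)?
8

Values of q at each step:
Initial: q = 4
After step 1: q = 4
After step 2: q = 4
After step 3: q = 8 ← maximum
After step 4: q = 8
After step 5: q = 8
After step 6: q = 8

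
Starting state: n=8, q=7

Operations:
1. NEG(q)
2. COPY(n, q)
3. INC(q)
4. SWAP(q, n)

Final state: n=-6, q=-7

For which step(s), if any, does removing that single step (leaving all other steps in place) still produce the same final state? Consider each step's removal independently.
None - removing any single step changes the final result

Testing removal of each single step:
Without step 1: final = n=8, q=7 (different)
Without step 2: final = n=-6, q=8 (different)
Without step 3: final = n=-7, q=-7 (different)
Without step 4: final = n=-7, q=-6 (different)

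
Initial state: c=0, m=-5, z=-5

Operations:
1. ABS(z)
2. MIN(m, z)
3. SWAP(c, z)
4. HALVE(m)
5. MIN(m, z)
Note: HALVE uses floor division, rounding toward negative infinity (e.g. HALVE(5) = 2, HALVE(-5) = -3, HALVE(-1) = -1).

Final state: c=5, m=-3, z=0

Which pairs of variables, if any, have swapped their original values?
None

Comparing initial and final values:
z: -5 → 0
c: 0 → 5
m: -5 → -3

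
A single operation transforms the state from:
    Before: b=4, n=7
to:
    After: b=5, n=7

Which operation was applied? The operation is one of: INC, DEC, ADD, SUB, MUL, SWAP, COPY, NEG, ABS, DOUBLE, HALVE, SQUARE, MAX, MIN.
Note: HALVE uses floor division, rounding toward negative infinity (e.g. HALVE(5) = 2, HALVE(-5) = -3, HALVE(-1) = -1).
INC(b)

Analyzing the change:
Before: b=4, n=7
After: b=5, n=7
Variable b changed from 4 to 5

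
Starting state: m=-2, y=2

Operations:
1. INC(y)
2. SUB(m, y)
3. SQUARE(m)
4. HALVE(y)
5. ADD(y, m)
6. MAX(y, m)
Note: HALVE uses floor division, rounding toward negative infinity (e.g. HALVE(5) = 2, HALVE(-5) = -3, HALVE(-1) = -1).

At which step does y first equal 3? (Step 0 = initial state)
Step 1

Tracing y:
Initial: y = 2
After step 1: y = 3 ← first occurrence
After step 2: y = 3
After step 3: y = 3
After step 4: y = 1
After step 5: y = 26
After step 6: y = 26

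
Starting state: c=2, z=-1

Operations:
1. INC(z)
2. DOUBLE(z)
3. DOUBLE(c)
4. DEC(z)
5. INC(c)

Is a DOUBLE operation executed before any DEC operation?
Yes

First DOUBLE: step 2
First DEC: step 4
Since 2 < 4, DOUBLE comes first.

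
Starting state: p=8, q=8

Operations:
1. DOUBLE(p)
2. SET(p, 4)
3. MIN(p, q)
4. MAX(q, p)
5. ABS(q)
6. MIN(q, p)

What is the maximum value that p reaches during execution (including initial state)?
16

Values of p at each step:
Initial: p = 8
After step 1: p = 16 ← maximum
After step 2: p = 4
After step 3: p = 4
After step 4: p = 4
After step 5: p = 4
After step 6: p = 4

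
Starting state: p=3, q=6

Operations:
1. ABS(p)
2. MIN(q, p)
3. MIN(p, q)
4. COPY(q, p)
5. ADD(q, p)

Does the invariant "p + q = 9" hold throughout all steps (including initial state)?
No, violated after step 2

The invariant is violated after step 2.

State at each step:
Initial: p=3, q=6
After step 1: p=3, q=6
After step 2: p=3, q=3
After step 3: p=3, q=3
After step 4: p=3, q=3
After step 5: p=3, q=6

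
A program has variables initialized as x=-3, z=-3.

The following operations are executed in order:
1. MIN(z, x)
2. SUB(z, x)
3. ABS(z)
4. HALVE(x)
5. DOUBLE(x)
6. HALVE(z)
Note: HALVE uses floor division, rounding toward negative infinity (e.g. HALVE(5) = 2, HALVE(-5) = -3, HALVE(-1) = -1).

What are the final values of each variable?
{x: -4, z: 0}

Step-by-step execution:
Initial: x=-3, z=-3
After step 1 (MIN(z, x)): x=-3, z=-3
After step 2 (SUB(z, x)): x=-3, z=0
After step 3 (ABS(z)): x=-3, z=0
After step 4 (HALVE(x)): x=-2, z=0
After step 5 (DOUBLE(x)): x=-4, z=0
After step 6 (HALVE(z)): x=-4, z=0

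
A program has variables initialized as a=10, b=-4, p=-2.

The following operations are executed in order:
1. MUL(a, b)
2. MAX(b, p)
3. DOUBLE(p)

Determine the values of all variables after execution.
{a: -40, b: -2, p: -4}

Step-by-step execution:
Initial: a=10, b=-4, p=-2
After step 1 (MUL(a, b)): a=-40, b=-4, p=-2
After step 2 (MAX(b, p)): a=-40, b=-2, p=-2
After step 3 (DOUBLE(p)): a=-40, b=-2, p=-4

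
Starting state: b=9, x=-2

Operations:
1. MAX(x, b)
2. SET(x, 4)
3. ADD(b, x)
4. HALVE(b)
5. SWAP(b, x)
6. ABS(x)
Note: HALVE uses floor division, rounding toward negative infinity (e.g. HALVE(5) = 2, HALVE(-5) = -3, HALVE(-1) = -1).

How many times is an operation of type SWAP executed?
1

Counting SWAP operations:
Step 5: SWAP(b, x) ← SWAP
Total: 1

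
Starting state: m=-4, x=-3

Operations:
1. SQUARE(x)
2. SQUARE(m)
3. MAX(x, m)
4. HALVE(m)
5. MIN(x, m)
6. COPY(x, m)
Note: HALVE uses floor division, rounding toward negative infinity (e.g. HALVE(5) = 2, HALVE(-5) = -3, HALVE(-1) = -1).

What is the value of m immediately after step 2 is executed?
m = 16

Tracing m through execution:
Initial: m = -4
After step 1 (SQUARE(x)): m = -4
After step 2 (SQUARE(m)): m = 16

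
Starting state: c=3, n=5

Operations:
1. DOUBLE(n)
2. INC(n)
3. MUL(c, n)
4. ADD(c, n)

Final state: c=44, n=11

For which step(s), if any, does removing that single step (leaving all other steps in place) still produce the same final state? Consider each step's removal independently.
None - removing any single step changes the final result

Testing removal of each single step:
Without step 1: final = c=24, n=6 (different)
Without step 2: final = c=40, n=10 (different)
Without step 3: final = c=14, n=11 (different)
Without step 4: final = c=33, n=11 (different)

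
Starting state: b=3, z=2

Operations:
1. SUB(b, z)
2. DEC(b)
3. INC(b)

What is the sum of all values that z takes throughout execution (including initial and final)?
8

Values of z at each step:
Initial: z = 2
After step 1: z = 2
After step 2: z = 2
After step 3: z = 2
Sum = 2 + 2 + 2 + 2 = 8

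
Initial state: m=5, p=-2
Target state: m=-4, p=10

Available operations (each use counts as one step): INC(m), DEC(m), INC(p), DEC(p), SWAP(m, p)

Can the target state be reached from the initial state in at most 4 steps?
No

The target state cannot be reached within 4 steps.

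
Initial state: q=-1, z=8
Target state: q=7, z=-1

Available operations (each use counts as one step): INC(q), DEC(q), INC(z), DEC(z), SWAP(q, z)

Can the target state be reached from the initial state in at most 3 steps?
Yes

Path (2 steps): DEC(z) → SWAP(q, z)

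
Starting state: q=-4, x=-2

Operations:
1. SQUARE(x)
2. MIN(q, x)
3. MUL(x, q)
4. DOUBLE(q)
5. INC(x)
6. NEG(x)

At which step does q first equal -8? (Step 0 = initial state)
Step 4

Tracing q:
Initial: q = -4
After step 1: q = -4
After step 2: q = -4
After step 3: q = -4
After step 4: q = -8 ← first occurrence
After step 5: q = -8
After step 6: q = -8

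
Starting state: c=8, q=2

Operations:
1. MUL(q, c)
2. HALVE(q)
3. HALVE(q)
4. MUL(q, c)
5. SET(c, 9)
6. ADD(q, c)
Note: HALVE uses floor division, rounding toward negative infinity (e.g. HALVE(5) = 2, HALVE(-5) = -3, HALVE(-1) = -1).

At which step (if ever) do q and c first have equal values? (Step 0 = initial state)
Step 2

q and c first become equal after step 2.

Comparing values at each step:
Initial: q=2, c=8
After step 1: q=16, c=8
After step 2: q=8, c=8 ← equal!
After step 3: q=4, c=8
After step 4: q=32, c=8
After step 5: q=32, c=9
After step 6: q=41, c=9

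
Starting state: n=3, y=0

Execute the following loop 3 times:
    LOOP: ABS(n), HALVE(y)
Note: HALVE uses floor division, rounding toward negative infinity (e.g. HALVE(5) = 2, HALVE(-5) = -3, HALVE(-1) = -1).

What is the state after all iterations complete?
n=3, y=0

Iteration trace:
Start: n=3, y=0
After iteration 1: n=3, y=0
After iteration 2: n=3, y=0
After iteration 3: n=3, y=0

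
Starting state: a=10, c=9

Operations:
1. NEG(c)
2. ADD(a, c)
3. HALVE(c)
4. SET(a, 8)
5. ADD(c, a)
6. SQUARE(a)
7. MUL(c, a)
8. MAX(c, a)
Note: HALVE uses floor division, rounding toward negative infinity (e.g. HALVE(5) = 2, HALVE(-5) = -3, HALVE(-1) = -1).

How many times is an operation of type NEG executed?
1

Counting NEG operations:
Step 1: NEG(c) ← NEG
Total: 1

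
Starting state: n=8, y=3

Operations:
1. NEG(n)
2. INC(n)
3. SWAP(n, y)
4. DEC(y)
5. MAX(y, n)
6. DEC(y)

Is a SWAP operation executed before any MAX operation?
Yes

First SWAP: step 3
First MAX: step 5
Since 3 < 5, SWAP comes first.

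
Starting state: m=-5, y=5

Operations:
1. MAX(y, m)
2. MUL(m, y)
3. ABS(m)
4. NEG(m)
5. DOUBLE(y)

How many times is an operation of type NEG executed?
1

Counting NEG operations:
Step 4: NEG(m) ← NEG
Total: 1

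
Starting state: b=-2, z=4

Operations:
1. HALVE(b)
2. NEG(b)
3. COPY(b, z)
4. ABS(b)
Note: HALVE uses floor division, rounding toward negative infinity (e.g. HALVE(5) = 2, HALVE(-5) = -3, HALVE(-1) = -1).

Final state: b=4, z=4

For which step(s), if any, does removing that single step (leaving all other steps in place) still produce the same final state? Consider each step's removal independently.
Step(s) 1, 2, 4

Testing removal of each single step:
Without step 1: final = b=4, z=4 (same)
Without step 2: final = b=4, z=4 (same)
Without step 3: final = b=1, z=4 (different)
Without step 4: final = b=4, z=4 (same)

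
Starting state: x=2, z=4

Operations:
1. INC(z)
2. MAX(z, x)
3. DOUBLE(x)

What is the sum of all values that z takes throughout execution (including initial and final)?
19

Values of z at each step:
Initial: z = 4
After step 1: z = 5
After step 2: z = 5
After step 3: z = 5
Sum = 4 + 5 + 5 + 5 = 19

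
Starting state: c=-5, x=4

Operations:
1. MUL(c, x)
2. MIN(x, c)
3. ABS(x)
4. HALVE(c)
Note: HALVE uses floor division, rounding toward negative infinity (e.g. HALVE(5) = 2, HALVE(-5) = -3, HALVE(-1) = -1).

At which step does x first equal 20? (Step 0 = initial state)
Step 3

Tracing x:
Initial: x = 4
After step 1: x = 4
After step 2: x = -20
After step 3: x = 20 ← first occurrence
After step 4: x = 20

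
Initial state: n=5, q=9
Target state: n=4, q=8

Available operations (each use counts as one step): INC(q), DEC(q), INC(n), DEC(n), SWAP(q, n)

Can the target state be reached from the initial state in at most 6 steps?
Yes

Path (2 steps): DEC(q) → DEC(n)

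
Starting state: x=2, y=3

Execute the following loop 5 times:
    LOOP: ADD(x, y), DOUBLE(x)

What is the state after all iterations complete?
x=250, y=3

Iteration trace:
Start: x=2, y=3
After iteration 1: x=10, y=3
After iteration 2: x=26, y=3
After iteration 3: x=58, y=3
After iteration 4: x=122, y=3
After iteration 5: x=250, y=3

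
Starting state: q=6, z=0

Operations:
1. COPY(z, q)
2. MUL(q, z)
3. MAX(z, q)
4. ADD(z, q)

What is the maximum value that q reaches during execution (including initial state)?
36

Values of q at each step:
Initial: q = 6
After step 1: q = 6
After step 2: q = 36 ← maximum
After step 3: q = 36
After step 4: q = 36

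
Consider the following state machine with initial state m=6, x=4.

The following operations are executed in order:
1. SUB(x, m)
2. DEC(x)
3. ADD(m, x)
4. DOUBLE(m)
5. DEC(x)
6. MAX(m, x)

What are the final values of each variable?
{m: 6, x: -4}

Step-by-step execution:
Initial: m=6, x=4
After step 1 (SUB(x, m)): m=6, x=-2
After step 2 (DEC(x)): m=6, x=-3
After step 3 (ADD(m, x)): m=3, x=-3
After step 4 (DOUBLE(m)): m=6, x=-3
After step 5 (DEC(x)): m=6, x=-4
After step 6 (MAX(m, x)): m=6, x=-4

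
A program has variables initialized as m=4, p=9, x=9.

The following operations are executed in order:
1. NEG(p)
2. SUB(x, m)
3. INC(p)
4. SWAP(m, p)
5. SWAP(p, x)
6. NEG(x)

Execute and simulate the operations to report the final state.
{m: -8, p: 5, x: -4}

Step-by-step execution:
Initial: m=4, p=9, x=9
After step 1 (NEG(p)): m=4, p=-9, x=9
After step 2 (SUB(x, m)): m=4, p=-9, x=5
After step 3 (INC(p)): m=4, p=-8, x=5
After step 4 (SWAP(m, p)): m=-8, p=4, x=5
After step 5 (SWAP(p, x)): m=-8, p=5, x=4
After step 6 (NEG(x)): m=-8, p=5, x=-4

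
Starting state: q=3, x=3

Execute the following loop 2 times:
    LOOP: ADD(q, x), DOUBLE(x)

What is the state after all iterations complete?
q=12, x=12

Iteration trace:
Start: q=3, x=3
After iteration 1: q=6, x=6
After iteration 2: q=12, x=12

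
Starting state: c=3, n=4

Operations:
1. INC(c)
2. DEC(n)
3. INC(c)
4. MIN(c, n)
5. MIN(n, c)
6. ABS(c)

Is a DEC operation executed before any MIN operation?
Yes

First DEC: step 2
First MIN: step 4
Since 2 < 4, DEC comes first.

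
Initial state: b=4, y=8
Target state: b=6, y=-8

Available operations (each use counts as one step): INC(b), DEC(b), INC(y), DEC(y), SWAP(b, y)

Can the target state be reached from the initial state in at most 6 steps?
No

The target state cannot be reached within 6 steps.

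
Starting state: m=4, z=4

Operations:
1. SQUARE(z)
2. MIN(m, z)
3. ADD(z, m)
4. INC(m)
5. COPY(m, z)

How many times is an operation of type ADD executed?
1

Counting ADD operations:
Step 3: ADD(z, m) ← ADD
Total: 1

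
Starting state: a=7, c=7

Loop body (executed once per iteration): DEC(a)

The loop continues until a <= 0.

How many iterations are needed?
7

Tracing iterations:
Initial: a=7, c=7
After iteration 1: a=6, c=7
After iteration 2: a=5, c=7
After iteration 3: a=4, c=7
After iteration 4: a=3, c=7
After iteration 5: a=2, c=7
After iteration 6: a=1, c=7
After iteration 7: a=0, c=7
a <= 0 now holds, so the loop exits after 7 iterations.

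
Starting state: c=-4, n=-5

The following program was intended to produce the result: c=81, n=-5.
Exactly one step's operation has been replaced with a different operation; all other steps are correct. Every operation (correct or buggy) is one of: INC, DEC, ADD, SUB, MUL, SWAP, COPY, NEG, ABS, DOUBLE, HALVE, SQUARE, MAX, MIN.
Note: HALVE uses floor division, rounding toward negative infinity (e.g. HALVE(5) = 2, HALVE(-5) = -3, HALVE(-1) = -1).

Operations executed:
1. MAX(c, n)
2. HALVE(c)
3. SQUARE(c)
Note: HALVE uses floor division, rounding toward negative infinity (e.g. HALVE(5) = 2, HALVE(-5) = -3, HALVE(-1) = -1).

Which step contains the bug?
Step 2

Trace with buggy code:
Initial: c=-4, n=-5
After step 1: c=-4, n=-5
After step 2: c=-2, n=-5
After step 3: c=4, n=-5
Actual final c=4, n=-5 ≠ expected c=81, n=-5.
Step 2 is the only position where a single-operation replacement can produce the expected result.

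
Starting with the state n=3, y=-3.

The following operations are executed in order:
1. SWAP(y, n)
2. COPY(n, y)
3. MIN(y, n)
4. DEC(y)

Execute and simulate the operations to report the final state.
{n: 3, y: 2}

Step-by-step execution:
Initial: n=3, y=-3
After step 1 (SWAP(y, n)): n=-3, y=3
After step 2 (COPY(n, y)): n=3, y=3
After step 3 (MIN(y, n)): n=3, y=3
After step 4 (DEC(y)): n=3, y=2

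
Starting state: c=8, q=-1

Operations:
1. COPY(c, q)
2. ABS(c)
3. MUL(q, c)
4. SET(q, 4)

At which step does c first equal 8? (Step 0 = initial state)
Step 0

Tracing c:
Initial: c = 8 ← first occurrence
After step 1: c = -1
After step 2: c = 1
After step 3: c = 1
After step 4: c = 1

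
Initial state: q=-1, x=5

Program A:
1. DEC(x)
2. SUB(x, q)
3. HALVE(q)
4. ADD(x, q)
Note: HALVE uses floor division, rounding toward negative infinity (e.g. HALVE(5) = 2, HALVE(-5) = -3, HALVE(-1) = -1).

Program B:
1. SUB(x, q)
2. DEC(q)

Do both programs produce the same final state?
No

Program A final state: q=-1, x=4
Program B final state: q=-2, x=6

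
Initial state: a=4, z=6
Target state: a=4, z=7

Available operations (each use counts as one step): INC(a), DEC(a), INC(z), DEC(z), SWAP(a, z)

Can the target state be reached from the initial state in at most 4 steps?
Yes

Path (1 step): INC(z)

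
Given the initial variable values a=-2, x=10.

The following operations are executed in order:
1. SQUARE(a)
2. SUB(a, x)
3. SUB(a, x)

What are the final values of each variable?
{a: -16, x: 10}

Step-by-step execution:
Initial: a=-2, x=10
After step 1 (SQUARE(a)): a=4, x=10
After step 2 (SUB(a, x)): a=-6, x=10
After step 3 (SUB(a, x)): a=-16, x=10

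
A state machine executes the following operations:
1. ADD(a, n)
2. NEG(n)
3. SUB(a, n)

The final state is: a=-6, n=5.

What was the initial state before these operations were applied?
a=4, n=-5

Working backwards:
Final state: a=-6, n=5
Before step 3 (SUB(a, n)): a=-1, n=5
Before step 2 (NEG(n)): a=-1, n=-5
Before step 1 (ADD(a, n)): a=4, n=-5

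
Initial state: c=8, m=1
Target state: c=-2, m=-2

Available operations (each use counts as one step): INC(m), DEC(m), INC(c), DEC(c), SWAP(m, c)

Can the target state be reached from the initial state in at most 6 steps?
No

The target state cannot be reached within 6 steps.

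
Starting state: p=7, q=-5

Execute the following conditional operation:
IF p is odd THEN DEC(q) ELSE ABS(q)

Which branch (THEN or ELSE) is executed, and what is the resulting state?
Branch: THEN, Final state: p=7, q=-6

Evaluating condition: p is odd
Condition is True, so THEN branch executes
After DEC(q): p=7, q=-6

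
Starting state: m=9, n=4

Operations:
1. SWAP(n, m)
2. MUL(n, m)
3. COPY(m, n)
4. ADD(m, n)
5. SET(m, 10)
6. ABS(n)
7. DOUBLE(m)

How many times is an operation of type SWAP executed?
1

Counting SWAP operations:
Step 1: SWAP(n, m) ← SWAP
Total: 1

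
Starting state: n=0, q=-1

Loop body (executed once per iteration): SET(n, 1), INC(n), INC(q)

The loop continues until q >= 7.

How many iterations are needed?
8

Tracing iterations:
Initial: n=0, q=-1
After iteration 1: n=2, q=0
After iteration 2: n=2, q=1
After iteration 3: n=2, q=2
After iteration 4: n=2, q=3
After iteration 5: n=2, q=4
After iteration 6: n=2, q=5
After iteration 7: n=2, q=6
After iteration 8: n=2, q=7
q >= 7 now holds, so the loop exits after 8 iterations.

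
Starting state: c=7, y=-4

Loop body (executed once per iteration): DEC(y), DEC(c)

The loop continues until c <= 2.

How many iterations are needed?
5

Tracing iterations:
Initial: c=7, y=-4
After iteration 1: c=6, y=-5
After iteration 2: c=5, y=-6
After iteration 3: c=4, y=-7
After iteration 4: c=3, y=-8
After iteration 5: c=2, y=-9
c <= 2 now holds, so the loop exits after 5 iterations.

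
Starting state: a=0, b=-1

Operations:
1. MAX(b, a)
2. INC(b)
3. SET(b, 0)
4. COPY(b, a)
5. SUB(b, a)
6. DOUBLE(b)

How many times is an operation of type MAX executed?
1

Counting MAX operations:
Step 1: MAX(b, a) ← MAX
Total: 1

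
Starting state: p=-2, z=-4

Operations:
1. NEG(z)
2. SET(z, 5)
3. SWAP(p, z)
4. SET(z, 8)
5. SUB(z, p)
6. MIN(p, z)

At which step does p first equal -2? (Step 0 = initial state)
Step 0

Tracing p:
Initial: p = -2 ← first occurrence
After step 1: p = -2
After step 2: p = -2
After step 3: p = 5
After step 4: p = 5
After step 5: p = 5
After step 6: p = 3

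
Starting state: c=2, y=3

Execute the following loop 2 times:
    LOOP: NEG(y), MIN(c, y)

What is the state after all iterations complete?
c=-3, y=3

Iteration trace:
Start: c=2, y=3
After iteration 1: c=-3, y=-3
After iteration 2: c=-3, y=3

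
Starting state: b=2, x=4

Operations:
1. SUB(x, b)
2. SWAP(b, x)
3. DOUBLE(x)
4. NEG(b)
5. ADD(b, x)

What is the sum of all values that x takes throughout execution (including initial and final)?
20

Values of x at each step:
Initial: x = 4
After step 1: x = 2
After step 2: x = 2
After step 3: x = 4
After step 4: x = 4
After step 5: x = 4
Sum = 4 + 2 + 2 + 4 + 4 + 4 = 20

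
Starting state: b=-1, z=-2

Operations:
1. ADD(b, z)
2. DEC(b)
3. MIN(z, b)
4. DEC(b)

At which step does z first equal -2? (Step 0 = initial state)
Step 0

Tracing z:
Initial: z = -2 ← first occurrence
After step 1: z = -2
After step 2: z = -2
After step 3: z = -4
After step 4: z = -4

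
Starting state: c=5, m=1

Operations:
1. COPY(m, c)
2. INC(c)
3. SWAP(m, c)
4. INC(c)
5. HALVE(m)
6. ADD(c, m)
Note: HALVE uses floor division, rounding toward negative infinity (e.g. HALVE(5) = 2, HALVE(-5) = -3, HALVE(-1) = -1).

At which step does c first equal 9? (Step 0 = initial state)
Step 6

Tracing c:
Initial: c = 5
After step 1: c = 5
After step 2: c = 6
After step 3: c = 5
After step 4: c = 6
After step 5: c = 6
After step 6: c = 9 ← first occurrence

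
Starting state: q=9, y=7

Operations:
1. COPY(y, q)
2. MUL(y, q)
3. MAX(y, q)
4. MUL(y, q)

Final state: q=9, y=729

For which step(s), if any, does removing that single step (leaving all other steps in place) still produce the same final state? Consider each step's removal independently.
Step(s) 3

Testing removal of each single step:
Without step 1: final = q=9, y=567 (different)
Without step 2: final = q=9, y=81 (different)
Without step 3: final = q=9, y=729 (same)
Without step 4: final = q=9, y=81 (different)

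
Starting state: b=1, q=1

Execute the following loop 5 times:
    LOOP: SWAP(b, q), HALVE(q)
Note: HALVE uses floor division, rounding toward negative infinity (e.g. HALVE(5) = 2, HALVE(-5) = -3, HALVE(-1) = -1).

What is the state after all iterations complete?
b=0, q=0

Iteration trace:
Start: b=1, q=1
After iteration 1: b=1, q=0
After iteration 2: b=0, q=0
After iteration 3: b=0, q=0
After iteration 4: b=0, q=0
After iteration 5: b=0, q=0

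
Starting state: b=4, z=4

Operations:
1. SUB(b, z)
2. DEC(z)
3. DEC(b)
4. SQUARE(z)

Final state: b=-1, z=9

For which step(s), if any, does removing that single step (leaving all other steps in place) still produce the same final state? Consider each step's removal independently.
None - removing any single step changes the final result

Testing removal of each single step:
Without step 1: final = b=3, z=9 (different)
Without step 2: final = b=-1, z=16 (different)
Without step 3: final = b=0, z=9 (different)
Without step 4: final = b=-1, z=3 (different)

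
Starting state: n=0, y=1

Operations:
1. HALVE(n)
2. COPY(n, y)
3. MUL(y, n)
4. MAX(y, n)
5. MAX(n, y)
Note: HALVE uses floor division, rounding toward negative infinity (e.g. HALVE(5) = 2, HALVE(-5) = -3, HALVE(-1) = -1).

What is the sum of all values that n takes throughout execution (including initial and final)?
4

Values of n at each step:
Initial: n = 0
After step 1: n = 0
After step 2: n = 1
After step 3: n = 1
After step 4: n = 1
After step 5: n = 1
Sum = 0 + 0 + 1 + 1 + 1 + 1 = 4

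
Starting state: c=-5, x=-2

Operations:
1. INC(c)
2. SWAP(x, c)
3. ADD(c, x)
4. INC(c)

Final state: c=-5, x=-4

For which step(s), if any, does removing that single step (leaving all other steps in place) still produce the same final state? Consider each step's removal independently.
None - removing any single step changes the final result

Testing removal of each single step:
Without step 1: final = c=-6, x=-5 (different)
Without step 2: final = c=-5, x=-2 (different)
Without step 3: final = c=-1, x=-4 (different)
Without step 4: final = c=-6, x=-4 (different)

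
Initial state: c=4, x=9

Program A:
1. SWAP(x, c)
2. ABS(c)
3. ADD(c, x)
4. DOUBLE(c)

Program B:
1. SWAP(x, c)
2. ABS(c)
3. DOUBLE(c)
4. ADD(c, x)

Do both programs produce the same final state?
No

Program A final state: c=26, x=4
Program B final state: c=22, x=4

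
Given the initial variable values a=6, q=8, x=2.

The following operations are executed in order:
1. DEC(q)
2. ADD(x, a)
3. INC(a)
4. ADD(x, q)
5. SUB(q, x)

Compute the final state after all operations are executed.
{a: 7, q: -8, x: 15}

Step-by-step execution:
Initial: a=6, q=8, x=2
After step 1 (DEC(q)): a=6, q=7, x=2
After step 2 (ADD(x, a)): a=6, q=7, x=8
After step 3 (INC(a)): a=7, q=7, x=8
After step 4 (ADD(x, q)): a=7, q=7, x=15
After step 5 (SUB(q, x)): a=7, q=-8, x=15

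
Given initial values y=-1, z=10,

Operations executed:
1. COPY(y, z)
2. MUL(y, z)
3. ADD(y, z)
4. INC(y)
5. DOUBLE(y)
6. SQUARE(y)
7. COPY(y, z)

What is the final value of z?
z = 10

Tracing execution:
Step 1: COPY(y, z) → z = 10
Step 2: MUL(y, z) → z = 10
Step 3: ADD(y, z) → z = 10
Step 4: INC(y) → z = 10
Step 5: DOUBLE(y) → z = 10
Step 6: SQUARE(y) → z = 10
Step 7: COPY(y, z) → z = 10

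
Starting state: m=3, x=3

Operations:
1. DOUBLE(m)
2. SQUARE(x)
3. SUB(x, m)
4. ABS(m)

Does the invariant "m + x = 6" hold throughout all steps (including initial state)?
No, violated after step 1

The invariant is violated after step 1.

State at each step:
Initial: m=3, x=3
After step 1: m=6, x=3
After step 2: m=6, x=9
After step 3: m=6, x=3
After step 4: m=6, x=3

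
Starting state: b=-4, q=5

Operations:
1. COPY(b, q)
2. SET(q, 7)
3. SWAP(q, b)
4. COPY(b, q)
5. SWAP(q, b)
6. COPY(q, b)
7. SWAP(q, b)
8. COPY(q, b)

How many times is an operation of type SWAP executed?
3

Counting SWAP operations:
Step 3: SWAP(q, b) ← SWAP
Step 5: SWAP(q, b) ← SWAP
Step 7: SWAP(q, b) ← SWAP
Total: 3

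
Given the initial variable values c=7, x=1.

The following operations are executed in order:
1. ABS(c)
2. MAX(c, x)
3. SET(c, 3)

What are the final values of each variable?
{c: 3, x: 1}

Step-by-step execution:
Initial: c=7, x=1
After step 1 (ABS(c)): c=7, x=1
After step 2 (MAX(c, x)): c=7, x=1
After step 3 (SET(c, 3)): c=3, x=1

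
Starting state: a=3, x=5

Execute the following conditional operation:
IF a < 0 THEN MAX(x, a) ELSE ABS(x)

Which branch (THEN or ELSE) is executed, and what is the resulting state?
Branch: ELSE, Final state: a=3, x=5

Evaluating condition: a < 0
a = 3
Condition is False, so ELSE branch executes
After ABS(x): a=3, x=5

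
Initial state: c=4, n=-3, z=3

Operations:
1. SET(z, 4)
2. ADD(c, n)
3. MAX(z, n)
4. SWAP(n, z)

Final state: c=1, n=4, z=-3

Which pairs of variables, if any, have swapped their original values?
None

Comparing initial and final values:
n: -3 → 4
z: 3 → -3
c: 4 → 1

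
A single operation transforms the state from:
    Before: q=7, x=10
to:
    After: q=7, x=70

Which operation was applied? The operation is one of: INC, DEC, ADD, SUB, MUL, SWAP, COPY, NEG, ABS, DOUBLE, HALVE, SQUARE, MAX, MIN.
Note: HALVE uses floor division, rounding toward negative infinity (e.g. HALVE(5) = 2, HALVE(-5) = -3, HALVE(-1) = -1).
MUL(x, q)

Analyzing the change:
Before: q=7, x=10
After: q=7, x=70
Variable x changed from 10 to 70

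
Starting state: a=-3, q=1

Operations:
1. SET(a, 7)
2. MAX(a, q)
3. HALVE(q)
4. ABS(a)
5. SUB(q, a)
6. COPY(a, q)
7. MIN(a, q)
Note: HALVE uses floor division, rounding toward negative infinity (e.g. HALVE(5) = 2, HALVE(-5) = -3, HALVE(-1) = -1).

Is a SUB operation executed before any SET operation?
No

First SUB: step 5
First SET: step 1
Since 5 > 1, SET comes first.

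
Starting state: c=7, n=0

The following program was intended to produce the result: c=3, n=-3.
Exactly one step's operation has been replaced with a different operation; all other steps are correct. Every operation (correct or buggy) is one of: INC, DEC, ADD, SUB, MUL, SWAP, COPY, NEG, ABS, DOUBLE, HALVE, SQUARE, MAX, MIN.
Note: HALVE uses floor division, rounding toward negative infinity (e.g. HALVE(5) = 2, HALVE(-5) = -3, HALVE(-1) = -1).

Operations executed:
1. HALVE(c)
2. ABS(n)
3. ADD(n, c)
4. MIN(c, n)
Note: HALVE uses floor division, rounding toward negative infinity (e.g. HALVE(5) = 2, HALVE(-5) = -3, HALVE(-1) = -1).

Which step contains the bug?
Step 4

Trace with buggy code:
Initial: c=7, n=0
After step 1: c=3, n=0
After step 2: c=3, n=0
After step 3: c=3, n=3
After step 4: c=3, n=3
Actual final c=3, n=3 ≠ expected c=3, n=-3.
Step 4 is the only position where a single-operation replacement can produce the expected result.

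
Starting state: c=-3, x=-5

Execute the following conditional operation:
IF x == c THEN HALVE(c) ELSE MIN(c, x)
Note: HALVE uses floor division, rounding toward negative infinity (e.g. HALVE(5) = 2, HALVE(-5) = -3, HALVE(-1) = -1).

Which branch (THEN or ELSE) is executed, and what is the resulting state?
Branch: ELSE, Final state: c=-5, x=-5

Evaluating condition: x == c
x = -5, c = -3
Condition is False, so ELSE branch executes
After MIN(c, x): c=-5, x=-5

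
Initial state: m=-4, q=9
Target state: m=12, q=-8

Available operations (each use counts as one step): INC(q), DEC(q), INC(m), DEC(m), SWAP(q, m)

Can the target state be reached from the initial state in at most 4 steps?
No

The target state cannot be reached within 4 steps.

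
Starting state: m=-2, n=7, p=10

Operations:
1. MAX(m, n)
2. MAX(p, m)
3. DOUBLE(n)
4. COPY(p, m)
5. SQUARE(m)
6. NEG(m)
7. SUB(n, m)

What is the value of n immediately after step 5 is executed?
n = 14

Tracing n through execution:
Initial: n = 7
After step 1 (MAX(m, n)): n = 7
After step 2 (MAX(p, m)): n = 7
After step 3 (DOUBLE(n)): n = 14
After step 4 (COPY(p, m)): n = 14
After step 5 (SQUARE(m)): n = 14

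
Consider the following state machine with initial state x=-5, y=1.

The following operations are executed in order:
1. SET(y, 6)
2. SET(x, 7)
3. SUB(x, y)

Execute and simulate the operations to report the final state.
{x: 1, y: 6}

Step-by-step execution:
Initial: x=-5, y=1
After step 1 (SET(y, 6)): x=-5, y=6
After step 2 (SET(x, 7)): x=7, y=6
After step 3 (SUB(x, y)): x=1, y=6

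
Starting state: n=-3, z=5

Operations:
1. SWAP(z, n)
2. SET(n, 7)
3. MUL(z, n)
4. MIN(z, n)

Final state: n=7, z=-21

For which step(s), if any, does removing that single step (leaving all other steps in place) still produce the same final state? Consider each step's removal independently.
Step(s) 4

Testing removal of each single step:
Without step 1: final = n=7, z=7 (different)
Without step 2: final = n=5, z=-15 (different)
Without step 3: final = n=7, z=-3 (different)
Without step 4: final = n=7, z=-21 (same)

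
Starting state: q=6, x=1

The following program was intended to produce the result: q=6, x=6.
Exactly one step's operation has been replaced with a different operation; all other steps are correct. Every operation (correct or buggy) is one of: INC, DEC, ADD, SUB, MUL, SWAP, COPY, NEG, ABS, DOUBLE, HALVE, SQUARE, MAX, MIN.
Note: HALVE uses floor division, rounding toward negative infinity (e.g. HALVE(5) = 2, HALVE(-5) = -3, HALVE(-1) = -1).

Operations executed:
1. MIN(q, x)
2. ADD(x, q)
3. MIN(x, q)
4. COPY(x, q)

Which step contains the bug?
Step 1

Trace with buggy code:
Initial: q=6, x=1
After step 1: q=1, x=1
After step 2: q=1, x=2
After step 3: q=1, x=1
After step 4: q=1, x=1
Actual final q=1, x=1 ≠ expected q=6, x=6.
Step 1 is the only position where a single-operation replacement can produce the expected result.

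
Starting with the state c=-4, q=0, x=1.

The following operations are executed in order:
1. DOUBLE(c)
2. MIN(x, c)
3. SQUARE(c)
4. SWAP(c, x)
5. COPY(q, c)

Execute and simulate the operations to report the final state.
{c: -8, q: -8, x: 64}

Step-by-step execution:
Initial: c=-4, q=0, x=1
After step 1 (DOUBLE(c)): c=-8, q=0, x=1
After step 2 (MIN(x, c)): c=-8, q=0, x=-8
After step 3 (SQUARE(c)): c=64, q=0, x=-8
After step 4 (SWAP(c, x)): c=-8, q=0, x=64
After step 5 (COPY(q, c)): c=-8, q=-8, x=64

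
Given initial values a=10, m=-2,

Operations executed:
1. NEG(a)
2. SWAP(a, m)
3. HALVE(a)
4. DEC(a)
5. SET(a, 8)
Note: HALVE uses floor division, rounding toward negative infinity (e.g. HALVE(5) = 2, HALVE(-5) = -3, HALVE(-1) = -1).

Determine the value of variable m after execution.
m = -10

Tracing execution:
Step 1: NEG(a) → m = -2
Step 2: SWAP(a, m) → m = -10
Step 3: HALVE(a) → m = -10
Step 4: DEC(a) → m = -10
Step 5: SET(a, 8) → m = -10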